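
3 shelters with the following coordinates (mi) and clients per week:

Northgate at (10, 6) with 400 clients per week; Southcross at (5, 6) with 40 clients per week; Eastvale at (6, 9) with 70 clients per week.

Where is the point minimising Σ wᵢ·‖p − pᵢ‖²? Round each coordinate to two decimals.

(9.06, 6.41)

The minimiser of Σwᵢ‖p−pᵢ‖² is the weighted centroid p* = (Σwᵢpᵢ)/(Σwᵢ).
Σwᵢ = 510.
Σwᵢxᵢ = 400·10 + 40·5 + 70·6 = 4620.
Σwᵢyᵢ = 400·6 + 40·6 + 70·9 = 3270.
x* = 4620/510 = 9.06, y* = 3270/510 = 6.41.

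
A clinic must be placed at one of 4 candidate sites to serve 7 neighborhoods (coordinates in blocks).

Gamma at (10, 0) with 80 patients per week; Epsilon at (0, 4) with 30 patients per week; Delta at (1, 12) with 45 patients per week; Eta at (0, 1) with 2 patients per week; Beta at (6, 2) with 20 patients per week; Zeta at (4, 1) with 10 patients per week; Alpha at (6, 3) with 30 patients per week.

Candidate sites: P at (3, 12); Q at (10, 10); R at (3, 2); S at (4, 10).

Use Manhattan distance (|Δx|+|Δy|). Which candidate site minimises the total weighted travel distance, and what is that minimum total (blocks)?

Total weighted distance at each candidate:
  P (3, 12): total = 2708
  Q (10, 10): total = 2533
  R (3, 2): total = 1618
  S (4, 10): total = 2391
Minimum is at R with total 1618 blocks.

R, total 1618 blocks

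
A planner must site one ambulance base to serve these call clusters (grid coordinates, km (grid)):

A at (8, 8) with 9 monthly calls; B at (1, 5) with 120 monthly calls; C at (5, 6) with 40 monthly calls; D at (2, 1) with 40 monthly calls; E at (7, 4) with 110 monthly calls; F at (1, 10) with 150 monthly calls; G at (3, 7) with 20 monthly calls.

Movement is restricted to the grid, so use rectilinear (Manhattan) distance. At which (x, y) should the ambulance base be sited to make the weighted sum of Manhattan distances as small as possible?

Manhattan distance separates: Σwᵢ(|x−xᵢ|+|y−yᵢ|) = Σwᵢ|x−xᵢ| + Σwᵢ|y−yᵢ|, so x and y are optimised independently as 1-D weighted medians.
Total weight W = 489; half = 244.5.
x-coordinate, sorted with cumulative weight:
  x=1 (B, w=120) cum 120
  x=1 (F, w=150) cum 270  ← median
  x=2 (D, w=40) cum 310
  x=3 (G, w=20) cum 330
  x=5 (C, w=40) cum 370
  x=7 (E, w=110) cum 480
  x=8 (A, w=9) cum 489
⇒ x* = 1
y-coordinate, sorted with cumulative weight:
  y=1 (D, w=40) cum 40
  y=4 (E, w=110) cum 150
  y=5 (B, w=120) cum 270  ← median
  y=6 (C, w=40) cum 310
  y=7 (G, w=20) cum 330
  y=8 (A, w=9) cum 339
  y=10 (F, w=150) cum 489
⇒ y* = 5

(1, 5)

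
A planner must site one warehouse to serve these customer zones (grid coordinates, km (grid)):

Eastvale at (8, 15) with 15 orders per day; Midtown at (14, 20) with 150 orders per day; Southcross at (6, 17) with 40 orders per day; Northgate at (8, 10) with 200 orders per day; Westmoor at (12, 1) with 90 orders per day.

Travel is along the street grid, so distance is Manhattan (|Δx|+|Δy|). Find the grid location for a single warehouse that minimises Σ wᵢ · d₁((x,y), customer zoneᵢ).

(8, 10)

Manhattan distance separates: Σwᵢ(|x−xᵢ|+|y−yᵢ|) = Σwᵢ|x−xᵢ| + Σwᵢ|y−yᵢ|, so x and y are optimised independently as 1-D weighted medians.
Total weight W = 495; half = 247.5.
x-coordinate, sorted with cumulative weight:
  x=6 (Southcross, w=40) cum 40
  x=8 (Eastvale, w=15) cum 55
  x=8 (Northgate, w=200) cum 255  ← median
  x=12 (Westmoor, w=90) cum 345
  x=14 (Midtown, w=150) cum 495
⇒ x* = 8
y-coordinate, sorted with cumulative weight:
  y=1 (Westmoor, w=90) cum 90
  y=10 (Northgate, w=200) cum 290  ← median
  y=15 (Eastvale, w=15) cum 305
  y=17 (Southcross, w=40) cum 345
  y=20 (Midtown, w=150) cum 495
⇒ y* = 10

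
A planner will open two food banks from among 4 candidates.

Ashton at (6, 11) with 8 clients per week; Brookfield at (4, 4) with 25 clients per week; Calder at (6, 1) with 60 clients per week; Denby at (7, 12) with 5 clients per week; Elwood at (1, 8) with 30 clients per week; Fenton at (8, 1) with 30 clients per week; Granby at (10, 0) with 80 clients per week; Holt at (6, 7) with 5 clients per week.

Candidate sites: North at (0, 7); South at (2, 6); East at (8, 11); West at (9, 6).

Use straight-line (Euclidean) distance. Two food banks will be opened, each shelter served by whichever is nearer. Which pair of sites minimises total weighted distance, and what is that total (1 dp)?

Evaluate every pair (each demand assigned to the nearer of the two):
  {South, West}: total = 1221.3
  {North, West}: total = 1251.0
  {East, West}: total = 1391.4
  {South, East}: total = 1600.0
  {North, South}: total = 1642.5
  {North, East}: total = 1916.4
Best pair: {South, West} with total 1221.3.

{South, West}, total 1221.3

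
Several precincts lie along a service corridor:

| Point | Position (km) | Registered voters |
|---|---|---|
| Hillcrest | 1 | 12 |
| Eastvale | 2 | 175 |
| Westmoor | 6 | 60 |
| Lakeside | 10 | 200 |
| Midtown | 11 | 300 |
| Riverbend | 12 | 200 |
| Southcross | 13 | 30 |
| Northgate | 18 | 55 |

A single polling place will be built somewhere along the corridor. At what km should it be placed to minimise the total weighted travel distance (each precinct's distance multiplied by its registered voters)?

x = 11

For a sum of weighted absolute distances on a line, the optimum is the weighted median (not the mean). Total weight W = 1032; half-weight = 516.
Sort by position and accumulate weight:
  km 1 (Hillcrest, w=12) → cum 12
  km 2 (Eastvale, w=175) → cum 187
  km 6 (Westmoor, w=60) → cum 247
  km 10 (Lakeside, w=200) → cum 447
  km 11 (Midtown, w=300) → cum 747  ≥ 516 → median here
  km 12 (Riverbend, w=200) → cum 947
  km 13 (Southcross, w=30) → cum 977
  km 18 (Northgate, w=55) → cum 1032
Optimal location: km 11.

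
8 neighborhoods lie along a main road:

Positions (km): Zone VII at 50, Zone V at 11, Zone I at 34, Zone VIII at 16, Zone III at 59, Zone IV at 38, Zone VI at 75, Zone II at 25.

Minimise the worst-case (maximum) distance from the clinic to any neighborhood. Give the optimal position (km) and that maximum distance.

The 1-center on a line is the midpoint of the two extreme points: leftmost at 11, rightmost at 75.
Optimal location = (11 + 75)/2 = 43; maximum distance = (75 − 11)/2 = 32.

location 43, max distance 32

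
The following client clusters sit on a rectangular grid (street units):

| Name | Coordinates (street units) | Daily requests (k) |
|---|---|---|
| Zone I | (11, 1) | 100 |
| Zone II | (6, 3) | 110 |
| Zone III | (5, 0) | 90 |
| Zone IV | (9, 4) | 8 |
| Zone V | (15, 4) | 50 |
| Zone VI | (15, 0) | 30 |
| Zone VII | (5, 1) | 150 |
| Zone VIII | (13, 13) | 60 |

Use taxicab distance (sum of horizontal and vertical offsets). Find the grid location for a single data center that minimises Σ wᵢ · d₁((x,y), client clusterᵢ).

Manhattan distance separates: Σwᵢ(|x−xᵢ|+|y−yᵢ|) = Σwᵢ|x−xᵢ| + Σwᵢ|y−yᵢ|, so x and y are optimised independently as 1-D weighted medians.
Total weight W = 598; half = 299.
x-coordinate, sorted with cumulative weight:
  x=5 (Zone III, w=90) cum 90
  x=5 (Zone VII, w=150) cum 240
  x=6 (Zone II, w=110) cum 350  ← median
  x=9 (Zone IV, w=8) cum 358
  x=11 (Zone I, w=100) cum 458
  x=13 (Zone VIII, w=60) cum 518
  x=15 (Zone V, w=50) cum 568
  x=15 (Zone VI, w=30) cum 598
⇒ x* = 6
y-coordinate, sorted with cumulative weight:
  y=0 (Zone III, w=90) cum 90
  y=0 (Zone VI, w=30) cum 120
  y=1 (Zone I, w=100) cum 220
  y=1 (Zone VII, w=150) cum 370  ← median
  y=3 (Zone II, w=110) cum 480
  y=4 (Zone IV, w=8) cum 488
  y=4 (Zone V, w=50) cum 538
  y=13 (Zone VIII, w=60) cum 598
⇒ y* = 1

(6, 1)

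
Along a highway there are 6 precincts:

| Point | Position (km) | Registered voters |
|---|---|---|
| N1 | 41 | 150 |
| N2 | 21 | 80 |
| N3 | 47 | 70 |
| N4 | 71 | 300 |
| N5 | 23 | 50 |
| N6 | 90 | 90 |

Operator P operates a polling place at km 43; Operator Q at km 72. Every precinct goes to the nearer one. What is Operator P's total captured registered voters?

350

The indifferent point is the midpoint (43+72)/2 = 57.5; precincts left of it (closer to Operator P at 43) go to Operator P, those right go to Operator Q.
  N2 at 21 (w=80) → Operator P
  N5 at 23 (w=50) → Operator P
  N1 at 41 (w=150) → Operator P
  N3 at 47 (w=70) → Operator P
  N4 at 71 (w=300) → Operator Q
  N6 at 90 (w=90) → Operator Q
Operator P captures 350; Operator Q captures 390.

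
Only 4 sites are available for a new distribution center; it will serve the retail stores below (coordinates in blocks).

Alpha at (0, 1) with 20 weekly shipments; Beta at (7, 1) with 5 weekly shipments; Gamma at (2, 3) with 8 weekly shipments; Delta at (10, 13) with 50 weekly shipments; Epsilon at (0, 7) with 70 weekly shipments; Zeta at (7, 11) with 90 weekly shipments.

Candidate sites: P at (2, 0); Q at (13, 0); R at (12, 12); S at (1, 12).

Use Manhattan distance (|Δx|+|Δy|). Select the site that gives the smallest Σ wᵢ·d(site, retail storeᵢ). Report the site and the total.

S, total 1955 blocks

Total weighted distance at each candidate:
  P (2, 0): total = 3234
  Q (13, 0): total = 4157
  R (12, 12): total = 2572
  S (1, 12): total = 1955
Minimum is at S with total 1955 blocks.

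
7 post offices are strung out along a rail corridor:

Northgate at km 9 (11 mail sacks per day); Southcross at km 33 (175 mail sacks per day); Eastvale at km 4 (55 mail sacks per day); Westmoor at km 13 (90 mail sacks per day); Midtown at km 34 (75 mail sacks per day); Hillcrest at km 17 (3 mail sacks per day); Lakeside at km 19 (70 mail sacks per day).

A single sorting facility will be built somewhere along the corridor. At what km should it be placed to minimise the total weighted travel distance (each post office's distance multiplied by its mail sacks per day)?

For a sum of weighted absolute distances on a line, the optimum is the weighted median (not the mean). Total weight W = 479; half-weight = 239.5.
Sort by position and accumulate weight:
  km 4 (Eastvale, w=55) → cum 55
  km 9 (Northgate, w=11) → cum 66
  km 13 (Westmoor, w=90) → cum 156
  km 17 (Hillcrest, w=3) → cum 159
  km 19 (Lakeside, w=70) → cum 229
  km 33 (Southcross, w=175) → cum 404  ≥ 239.5 → median here
  km 34 (Midtown, w=75) → cum 479
Optimal location: km 33.

x = 33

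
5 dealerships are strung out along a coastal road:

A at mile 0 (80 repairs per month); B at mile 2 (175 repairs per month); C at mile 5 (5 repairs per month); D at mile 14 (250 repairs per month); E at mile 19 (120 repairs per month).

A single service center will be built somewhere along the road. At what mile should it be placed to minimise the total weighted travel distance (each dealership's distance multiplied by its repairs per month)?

For a sum of weighted absolute distances on a line, the optimum is the weighted median (not the mean). Total weight W = 630; half-weight = 315.
Sort by position and accumulate weight:
  mile 0 (A, w=80) → cum 80
  mile 2 (B, w=175) → cum 255
  mile 5 (C, w=5) → cum 260
  mile 14 (D, w=250) → cum 510  ≥ 315 → median here
  mile 19 (E, w=120) → cum 630
Optimal location: mile 14.

x = 14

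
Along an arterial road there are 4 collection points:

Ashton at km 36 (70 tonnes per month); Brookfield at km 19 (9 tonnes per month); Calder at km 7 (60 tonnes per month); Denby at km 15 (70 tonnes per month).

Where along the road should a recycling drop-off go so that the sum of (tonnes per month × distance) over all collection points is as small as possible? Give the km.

For a sum of weighted absolute distances on a line, the optimum is the weighted median (not the mean). Total weight W = 209; half-weight = 104.5.
Sort by position and accumulate weight:
  km 7 (Calder, w=60) → cum 60
  km 15 (Denby, w=70) → cum 130  ≥ 104.5 → median here
  km 19 (Brookfield, w=9) → cum 139
  km 36 (Ashton, w=70) → cum 209
Optimal location: km 15.

x = 15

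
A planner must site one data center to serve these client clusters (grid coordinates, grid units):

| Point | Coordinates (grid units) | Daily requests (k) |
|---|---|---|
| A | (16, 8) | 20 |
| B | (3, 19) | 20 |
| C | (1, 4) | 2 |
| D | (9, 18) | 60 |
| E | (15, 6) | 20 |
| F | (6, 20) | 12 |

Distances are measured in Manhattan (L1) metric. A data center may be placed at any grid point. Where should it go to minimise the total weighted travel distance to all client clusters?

(9, 18)

Manhattan distance separates: Σwᵢ(|x−xᵢ|+|y−yᵢ|) = Σwᵢ|x−xᵢ| + Σwᵢ|y−yᵢ|, so x and y are optimised independently as 1-D weighted medians.
Total weight W = 134; half = 67.
x-coordinate, sorted with cumulative weight:
  x=1 (C, w=2) cum 2
  x=3 (B, w=20) cum 22
  x=6 (F, w=12) cum 34
  x=9 (D, w=60) cum 94  ← median
  x=15 (E, w=20) cum 114
  x=16 (A, w=20) cum 134
⇒ x* = 9
y-coordinate, sorted with cumulative weight:
  y=4 (C, w=2) cum 2
  y=6 (E, w=20) cum 22
  y=8 (A, w=20) cum 42
  y=18 (D, w=60) cum 102  ← median
  y=19 (B, w=20) cum 122
  y=20 (F, w=12) cum 134
⇒ y* = 18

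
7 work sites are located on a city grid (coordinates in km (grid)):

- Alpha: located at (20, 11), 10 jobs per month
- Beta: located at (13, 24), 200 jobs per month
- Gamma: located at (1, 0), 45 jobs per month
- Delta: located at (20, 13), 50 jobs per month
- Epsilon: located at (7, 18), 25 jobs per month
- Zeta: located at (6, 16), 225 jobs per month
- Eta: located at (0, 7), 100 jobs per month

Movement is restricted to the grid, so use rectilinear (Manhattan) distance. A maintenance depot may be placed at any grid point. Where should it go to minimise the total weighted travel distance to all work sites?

Manhattan distance separates: Σwᵢ(|x−xᵢ|+|y−yᵢ|) = Σwᵢ|x−xᵢ| + Σwᵢ|y−yᵢ|, so x and y are optimised independently as 1-D weighted medians.
Total weight W = 655; half = 327.5.
x-coordinate, sorted with cumulative weight:
  x=0 (Eta, w=100) cum 100
  x=1 (Gamma, w=45) cum 145
  x=6 (Zeta, w=225) cum 370  ← median
  x=7 (Epsilon, w=25) cum 395
  x=13 (Beta, w=200) cum 595
  x=20 (Alpha, w=10) cum 605
  x=20 (Delta, w=50) cum 655
⇒ x* = 6
y-coordinate, sorted with cumulative weight:
  y=0 (Gamma, w=45) cum 45
  y=7 (Eta, w=100) cum 145
  y=11 (Alpha, w=10) cum 155
  y=13 (Delta, w=50) cum 205
  y=16 (Zeta, w=225) cum 430  ← median
  y=18 (Epsilon, w=25) cum 455
  y=24 (Beta, w=200) cum 655
⇒ y* = 16

(6, 16)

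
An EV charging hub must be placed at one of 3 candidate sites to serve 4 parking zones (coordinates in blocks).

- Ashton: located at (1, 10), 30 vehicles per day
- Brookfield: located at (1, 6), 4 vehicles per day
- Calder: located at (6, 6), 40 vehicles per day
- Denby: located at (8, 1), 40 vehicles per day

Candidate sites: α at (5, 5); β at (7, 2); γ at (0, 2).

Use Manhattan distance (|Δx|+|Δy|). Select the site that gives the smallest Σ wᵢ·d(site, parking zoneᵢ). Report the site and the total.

Total weighted distance at each candidate:
  α (5, 5): total = 650
  β (7, 2): total = 740
  γ (0, 2): total = 1050
Minimum is at α with total 650 blocks.

α, total 650 blocks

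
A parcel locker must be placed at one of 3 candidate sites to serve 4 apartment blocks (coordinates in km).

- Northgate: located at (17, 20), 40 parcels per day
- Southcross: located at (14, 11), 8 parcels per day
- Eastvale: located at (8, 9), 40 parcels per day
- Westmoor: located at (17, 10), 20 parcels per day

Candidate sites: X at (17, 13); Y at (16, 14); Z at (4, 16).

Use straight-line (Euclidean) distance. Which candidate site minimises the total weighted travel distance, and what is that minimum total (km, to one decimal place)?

Y, total 732.0 km

Total weighted distance at each candidate:
  X (17, 13): total = 762.8
  Y (16, 14): total = 732.0
  Z (4, 16): total = 1242.3
Minimum is at Y with total 732.0 km.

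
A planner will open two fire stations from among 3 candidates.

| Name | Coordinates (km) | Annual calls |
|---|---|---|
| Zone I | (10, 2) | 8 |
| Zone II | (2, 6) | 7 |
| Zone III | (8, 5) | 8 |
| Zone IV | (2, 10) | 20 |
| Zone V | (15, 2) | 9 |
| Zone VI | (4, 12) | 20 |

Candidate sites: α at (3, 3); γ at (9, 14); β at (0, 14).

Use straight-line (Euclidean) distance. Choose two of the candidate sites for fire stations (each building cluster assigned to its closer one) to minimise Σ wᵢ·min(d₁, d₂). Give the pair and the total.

Evaluate every pair (each demand assigned to the nearer of the two):
  {α, β}: total = 409.0
  {α, γ}: total = 479.3
  {γ, β}: total = 526.1
Best pair: {α, β} with total 409.0.

{α, β}, total 409.0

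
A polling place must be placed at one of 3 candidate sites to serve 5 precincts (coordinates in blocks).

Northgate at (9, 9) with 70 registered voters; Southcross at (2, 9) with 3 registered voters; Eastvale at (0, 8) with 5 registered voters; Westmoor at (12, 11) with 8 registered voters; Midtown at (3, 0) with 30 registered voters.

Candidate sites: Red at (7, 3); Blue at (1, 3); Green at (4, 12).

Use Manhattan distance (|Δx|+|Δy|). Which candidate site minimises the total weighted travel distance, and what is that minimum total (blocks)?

Red, total 967 blocks

Total weighted distance at each candidate:
  Red (7, 3): total = 967
  Blue (1, 3): total = 1333
  Green (4, 12): total = 1077
Minimum is at Red with total 967 blocks.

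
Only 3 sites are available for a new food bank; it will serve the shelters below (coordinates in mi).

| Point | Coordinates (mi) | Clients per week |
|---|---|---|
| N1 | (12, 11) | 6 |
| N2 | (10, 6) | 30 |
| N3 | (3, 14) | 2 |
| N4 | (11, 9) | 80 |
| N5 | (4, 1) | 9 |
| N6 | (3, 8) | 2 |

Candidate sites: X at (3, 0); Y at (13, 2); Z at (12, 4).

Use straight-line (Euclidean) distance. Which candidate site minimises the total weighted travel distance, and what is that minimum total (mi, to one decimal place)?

Total weighted distance at each candidate:
  X (3, 0): total = 1381.9
  Y (13, 2): total = 922.8
  Z (12, 4): total = 658.3
Minimum is at Z with total 658.3 mi.

Z, total 658.3 mi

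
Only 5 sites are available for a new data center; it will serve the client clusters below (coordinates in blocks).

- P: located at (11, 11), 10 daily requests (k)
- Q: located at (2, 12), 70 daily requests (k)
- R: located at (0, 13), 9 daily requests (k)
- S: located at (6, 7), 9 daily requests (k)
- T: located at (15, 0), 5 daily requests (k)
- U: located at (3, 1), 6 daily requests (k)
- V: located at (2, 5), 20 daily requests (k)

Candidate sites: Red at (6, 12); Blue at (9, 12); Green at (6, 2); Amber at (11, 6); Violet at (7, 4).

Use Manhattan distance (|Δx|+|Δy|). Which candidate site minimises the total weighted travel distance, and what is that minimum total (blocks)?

Total weighted distance at each candidate:
  Red (6, 12): total = 857
  Blue (9, 12): total = 1154
  Green (6, 2): total = 1537
  Amber (11, 6): total = 1644
  Violet (7, 4): total = 1422
Minimum is at Red with total 857 blocks.

Red, total 857 blocks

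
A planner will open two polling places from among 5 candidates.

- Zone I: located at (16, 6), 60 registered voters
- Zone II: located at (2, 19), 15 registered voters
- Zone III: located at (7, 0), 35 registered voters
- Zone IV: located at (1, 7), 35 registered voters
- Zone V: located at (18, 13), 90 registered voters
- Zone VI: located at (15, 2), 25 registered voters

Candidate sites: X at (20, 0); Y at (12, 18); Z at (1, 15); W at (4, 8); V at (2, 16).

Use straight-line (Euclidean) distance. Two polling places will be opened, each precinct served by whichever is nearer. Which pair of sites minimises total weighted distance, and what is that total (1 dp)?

Evaluate every pair (each demand assigned to the nearer of the two):
  {Y, W}: total = 2306.6
  {X, W}: total = 2328.5
  {X, Y}: total = 2420.4
  {X, Z}: total = 2547.9
  {X, V}: total = 2568.0
  {Y, Z}: total = 2776.1
  {Y, V}: total = 2817.5
  {W, V}: total = 2835.8
  {Z, W}: total = 2852.7
  {Z, V}: total = 3865.4
Best pair: {Y, W} with total 2306.6.

{Y, W}, total 2306.6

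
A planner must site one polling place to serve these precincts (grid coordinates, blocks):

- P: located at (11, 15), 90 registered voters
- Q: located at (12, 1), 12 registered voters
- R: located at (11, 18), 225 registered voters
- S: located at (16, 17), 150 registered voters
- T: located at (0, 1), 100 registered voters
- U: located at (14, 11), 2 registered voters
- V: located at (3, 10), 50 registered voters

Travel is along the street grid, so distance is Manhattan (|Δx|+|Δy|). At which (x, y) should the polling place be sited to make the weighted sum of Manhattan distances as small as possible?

(11, 17)

Manhattan distance separates: Σwᵢ(|x−xᵢ|+|y−yᵢ|) = Σwᵢ|x−xᵢ| + Σwᵢ|y−yᵢ|, so x and y are optimised independently as 1-D weighted medians.
Total weight W = 629; half = 314.5.
x-coordinate, sorted with cumulative weight:
  x=0 (T, w=100) cum 100
  x=3 (V, w=50) cum 150
  x=11 (P, w=90) cum 240
  x=11 (R, w=225) cum 465  ← median
  x=12 (Q, w=12) cum 477
  x=14 (U, w=2) cum 479
  x=16 (S, w=150) cum 629
⇒ x* = 11
y-coordinate, sorted with cumulative weight:
  y=1 (Q, w=12) cum 12
  y=1 (T, w=100) cum 112
  y=10 (V, w=50) cum 162
  y=11 (U, w=2) cum 164
  y=15 (P, w=90) cum 254
  y=17 (S, w=150) cum 404  ← median
  y=18 (R, w=225) cum 629
⇒ y* = 17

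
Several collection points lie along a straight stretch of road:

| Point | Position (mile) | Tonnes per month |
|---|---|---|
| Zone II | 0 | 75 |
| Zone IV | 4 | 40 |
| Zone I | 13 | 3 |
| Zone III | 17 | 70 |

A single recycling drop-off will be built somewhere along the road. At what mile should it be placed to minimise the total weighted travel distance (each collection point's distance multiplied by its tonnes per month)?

For a sum of weighted absolute distances on a line, the optimum is the weighted median (not the mean). Total weight W = 188; half-weight = 94.
Sort by position and accumulate weight:
  mile 0 (Zone II, w=75) → cum 75
  mile 4 (Zone IV, w=40) → cum 115  ≥ 94 → median here
  mile 13 (Zone I, w=3) → cum 118
  mile 17 (Zone III, w=70) → cum 188
Optimal location: mile 4.

x = 4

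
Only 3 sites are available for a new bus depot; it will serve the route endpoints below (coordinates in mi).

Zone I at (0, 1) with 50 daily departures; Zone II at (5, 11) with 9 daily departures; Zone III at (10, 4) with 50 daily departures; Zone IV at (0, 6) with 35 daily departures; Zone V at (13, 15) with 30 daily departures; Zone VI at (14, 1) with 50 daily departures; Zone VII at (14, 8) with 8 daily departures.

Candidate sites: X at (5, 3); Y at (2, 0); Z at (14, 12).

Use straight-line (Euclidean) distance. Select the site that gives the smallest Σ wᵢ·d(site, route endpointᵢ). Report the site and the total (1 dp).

X, total 1776.3 mi

Total weighted distance at each candidate:
  X (5, 3): total = 1776.3
  Y (2, 0): total = 2158.5
  Z (14, 12): total = 2628.9
Minimum is at X with total 1776.3 mi.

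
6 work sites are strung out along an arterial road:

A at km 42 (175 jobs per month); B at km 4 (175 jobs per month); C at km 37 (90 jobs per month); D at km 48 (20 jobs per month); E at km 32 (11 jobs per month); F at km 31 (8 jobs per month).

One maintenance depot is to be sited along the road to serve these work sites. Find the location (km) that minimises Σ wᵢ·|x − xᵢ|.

x = 37

For a sum of weighted absolute distances on a line, the optimum is the weighted median (not the mean). Total weight W = 479; half-weight = 239.5.
Sort by position and accumulate weight:
  km 4 (B, w=175) → cum 175
  km 31 (F, w=8) → cum 183
  km 32 (E, w=11) → cum 194
  km 37 (C, w=90) → cum 284  ≥ 239.5 → median here
  km 42 (A, w=175) → cum 459
  km 48 (D, w=20) → cum 479
Optimal location: km 37.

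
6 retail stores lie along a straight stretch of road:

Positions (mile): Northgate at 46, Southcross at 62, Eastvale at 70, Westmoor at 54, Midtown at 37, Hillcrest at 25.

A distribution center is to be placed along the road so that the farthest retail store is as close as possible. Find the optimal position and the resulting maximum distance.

location 47.5, max distance 22.5

The 1-center on a line is the midpoint of the two extreme points: leftmost at 25, rightmost at 70.
Optimal location = (25 + 70)/2 = 47.5; maximum distance = (70 − 25)/2 = 22.5.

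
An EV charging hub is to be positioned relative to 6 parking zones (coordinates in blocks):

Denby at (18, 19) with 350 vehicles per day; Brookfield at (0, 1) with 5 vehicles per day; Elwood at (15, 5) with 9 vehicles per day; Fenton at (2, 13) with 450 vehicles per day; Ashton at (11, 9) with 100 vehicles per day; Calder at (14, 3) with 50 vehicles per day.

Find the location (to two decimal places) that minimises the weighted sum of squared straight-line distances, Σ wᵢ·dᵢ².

(9.48, 14.11)

The minimiser of Σwᵢ‖p−pᵢ‖² is the weighted centroid p* = (Σwᵢpᵢ)/(Σwᵢ).
Σwᵢ = 964.
Σwᵢxᵢ = 350·18 + 5·0 + 9·15 + 450·2 + 100·11 + 50·14 = 9135.
Σwᵢyᵢ = 350·19 + 5·1 + 9·5 + 450·13 + 100·9 + 50·3 = 13600.
x* = 9135/964 = 9.48, y* = 13600/964 = 14.11.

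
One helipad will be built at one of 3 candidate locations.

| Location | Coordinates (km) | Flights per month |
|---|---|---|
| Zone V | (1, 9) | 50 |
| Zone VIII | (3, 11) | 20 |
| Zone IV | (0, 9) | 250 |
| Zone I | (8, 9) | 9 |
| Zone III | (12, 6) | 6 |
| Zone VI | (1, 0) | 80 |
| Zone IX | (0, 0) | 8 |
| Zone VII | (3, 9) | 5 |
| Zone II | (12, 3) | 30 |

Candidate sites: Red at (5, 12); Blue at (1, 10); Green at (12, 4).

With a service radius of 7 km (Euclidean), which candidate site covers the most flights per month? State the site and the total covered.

Red, covering 334

Coverage radius r = 7 km; a point is covered iff (Δx)²+(Δy)² ≤ 7² = 49.
  Red (5, 12): covers {Zone V, Zone VIII, Zone IV, Zone I, Zone VII} → 334
  Blue (1, 10): covers {Zone V, Zone VIII, Zone IV, Zone VII} → 325
  Green (12, 4): covers {Zone I, Zone III, Zone II} → 45
Maximum coverage at Red: 334 flights per month.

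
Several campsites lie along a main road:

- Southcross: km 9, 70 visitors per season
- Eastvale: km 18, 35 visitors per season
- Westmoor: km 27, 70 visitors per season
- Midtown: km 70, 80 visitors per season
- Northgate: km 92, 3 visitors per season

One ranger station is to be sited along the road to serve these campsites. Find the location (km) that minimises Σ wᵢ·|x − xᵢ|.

x = 27

For a sum of weighted absolute distances on a line, the optimum is the weighted median (not the mean). Total weight W = 258; half-weight = 129.
Sort by position and accumulate weight:
  km 9 (Southcross, w=70) → cum 70
  km 18 (Eastvale, w=35) → cum 105
  km 27 (Westmoor, w=70) → cum 175  ≥ 129 → median here
  km 70 (Midtown, w=80) → cum 255
  km 92 (Northgate, w=3) → cum 258
Optimal location: km 27.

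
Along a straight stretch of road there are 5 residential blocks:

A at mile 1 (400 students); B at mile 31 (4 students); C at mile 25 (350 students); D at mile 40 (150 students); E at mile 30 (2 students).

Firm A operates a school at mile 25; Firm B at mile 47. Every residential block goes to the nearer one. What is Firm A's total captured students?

The indifferent point is the midpoint (25+47)/2 = 36; residential blocks left of it (closer to Firm A at 25) go to Firm A, those right go to Firm B.
  A at 1 (w=400) → Firm A
  C at 25 (w=350) → Firm A
  E at 30 (w=2) → Firm A
  B at 31 (w=4) → Firm A
  D at 40 (w=150) → Firm B
Firm A captures 756; Firm B captures 150.

756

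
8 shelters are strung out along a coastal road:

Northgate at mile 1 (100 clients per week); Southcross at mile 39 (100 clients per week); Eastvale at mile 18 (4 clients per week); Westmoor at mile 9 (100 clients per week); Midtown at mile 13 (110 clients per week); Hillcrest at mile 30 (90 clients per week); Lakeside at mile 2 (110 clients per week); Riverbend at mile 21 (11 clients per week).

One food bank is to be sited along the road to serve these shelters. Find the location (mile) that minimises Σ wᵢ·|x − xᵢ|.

For a sum of weighted absolute distances on a line, the optimum is the weighted median (not the mean). Total weight W = 625; half-weight = 312.5.
Sort by position and accumulate weight:
  mile 1 (Northgate, w=100) → cum 100
  mile 2 (Lakeside, w=110) → cum 210
  mile 9 (Westmoor, w=100) → cum 310
  mile 13 (Midtown, w=110) → cum 420  ≥ 312.5 → median here
  mile 18 (Eastvale, w=4) → cum 424
  mile 21 (Riverbend, w=11) → cum 435
  mile 30 (Hillcrest, w=90) → cum 525
  mile 39 (Southcross, w=100) → cum 625
Optimal location: mile 13.

x = 13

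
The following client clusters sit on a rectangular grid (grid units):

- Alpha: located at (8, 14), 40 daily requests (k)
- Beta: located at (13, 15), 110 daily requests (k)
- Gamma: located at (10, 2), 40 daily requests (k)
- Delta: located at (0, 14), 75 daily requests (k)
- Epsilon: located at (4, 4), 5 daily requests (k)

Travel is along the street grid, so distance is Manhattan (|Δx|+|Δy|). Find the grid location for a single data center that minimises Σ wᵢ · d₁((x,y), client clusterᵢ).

(10, 14)

Manhattan distance separates: Σwᵢ(|x−xᵢ|+|y−yᵢ|) = Σwᵢ|x−xᵢ| + Σwᵢ|y−yᵢ|, so x and y are optimised independently as 1-D weighted medians.
Total weight W = 270; half = 135.
x-coordinate, sorted with cumulative weight:
  x=0 (Delta, w=75) cum 75
  x=4 (Epsilon, w=5) cum 80
  x=8 (Alpha, w=40) cum 120
  x=10 (Gamma, w=40) cum 160  ← median
  x=13 (Beta, w=110) cum 270
⇒ x* = 10
y-coordinate, sorted with cumulative weight:
  y=2 (Gamma, w=40) cum 40
  y=4 (Epsilon, w=5) cum 45
  y=14 (Alpha, w=40) cum 85
  y=14 (Delta, w=75) cum 160  ← median
  y=15 (Beta, w=110) cum 270
⇒ y* = 14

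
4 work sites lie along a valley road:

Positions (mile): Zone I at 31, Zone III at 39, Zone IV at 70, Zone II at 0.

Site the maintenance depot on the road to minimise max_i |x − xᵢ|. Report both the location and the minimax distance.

location 35, max distance 35

The 1-center on a line is the midpoint of the two extreme points: leftmost at 0, rightmost at 70.
Optimal location = (0 + 70)/2 = 35; maximum distance = (70 − 0)/2 = 35.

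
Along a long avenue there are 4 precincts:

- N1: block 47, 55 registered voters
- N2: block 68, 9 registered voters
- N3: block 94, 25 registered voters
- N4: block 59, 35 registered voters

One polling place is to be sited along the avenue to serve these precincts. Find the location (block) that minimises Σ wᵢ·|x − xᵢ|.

x = 59

For a sum of weighted absolute distances on a line, the optimum is the weighted median (not the mean). Total weight W = 124; half-weight = 62.
Sort by position and accumulate weight:
  block 47 (N1, w=55) → cum 55
  block 59 (N4, w=35) → cum 90  ≥ 62 → median here
  block 68 (N2, w=9) → cum 99
  block 94 (N3, w=25) → cum 124
Optimal location: block 59.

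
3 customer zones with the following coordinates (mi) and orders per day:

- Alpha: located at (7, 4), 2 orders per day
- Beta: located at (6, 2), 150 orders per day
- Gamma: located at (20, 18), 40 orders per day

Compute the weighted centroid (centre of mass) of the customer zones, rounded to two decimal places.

(8.93, 5.35)

The minimiser of Σwᵢ‖p−pᵢ‖² is the weighted centroid p* = (Σwᵢpᵢ)/(Σwᵢ).
Σwᵢ = 192.
Σwᵢxᵢ = 2·7 + 150·6 + 40·20 = 1714.
Σwᵢyᵢ = 2·4 + 150·2 + 40·18 = 1028.
x* = 1714/192 = 8.93, y* = 1028/192 = 5.35.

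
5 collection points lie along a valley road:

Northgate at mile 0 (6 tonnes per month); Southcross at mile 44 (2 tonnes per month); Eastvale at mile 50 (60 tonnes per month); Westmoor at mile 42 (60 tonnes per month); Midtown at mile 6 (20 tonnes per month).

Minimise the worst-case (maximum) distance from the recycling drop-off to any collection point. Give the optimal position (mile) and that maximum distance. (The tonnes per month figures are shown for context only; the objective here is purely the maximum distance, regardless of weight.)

location 25, max distance 25

The 1-center on a line is the midpoint of the two extreme points: leftmost at 0, rightmost at 50.
Optimal location = (0 + 50)/2 = 25; maximum distance = (50 − 0)/2 = 25.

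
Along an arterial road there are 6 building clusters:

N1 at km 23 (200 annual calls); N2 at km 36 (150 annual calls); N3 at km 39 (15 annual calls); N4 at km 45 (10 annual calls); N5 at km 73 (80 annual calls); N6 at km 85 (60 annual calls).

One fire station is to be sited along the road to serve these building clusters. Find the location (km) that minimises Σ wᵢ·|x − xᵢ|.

x = 36

For a sum of weighted absolute distances on a line, the optimum is the weighted median (not the mean). Total weight W = 515; half-weight = 257.5.
Sort by position and accumulate weight:
  km 23 (N1, w=200) → cum 200
  km 36 (N2, w=150) → cum 350  ≥ 257.5 → median here
  km 39 (N3, w=15) → cum 365
  km 45 (N4, w=10) → cum 375
  km 73 (N5, w=80) → cum 455
  km 85 (N6, w=60) → cum 515
Optimal location: km 36.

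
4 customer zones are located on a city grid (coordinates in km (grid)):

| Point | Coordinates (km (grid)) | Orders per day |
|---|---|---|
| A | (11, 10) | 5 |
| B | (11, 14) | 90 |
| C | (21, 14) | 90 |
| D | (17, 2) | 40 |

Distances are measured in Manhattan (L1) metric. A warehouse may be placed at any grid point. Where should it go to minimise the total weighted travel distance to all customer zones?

Manhattan distance separates: Σwᵢ(|x−xᵢ|+|y−yᵢ|) = Σwᵢ|x−xᵢ| + Σwᵢ|y−yᵢ|, so x and y are optimised independently as 1-D weighted medians.
Total weight W = 225; half = 112.5.
x-coordinate, sorted with cumulative weight:
  x=11 (A, w=5) cum 5
  x=11 (B, w=90) cum 95
  x=17 (D, w=40) cum 135  ← median
  x=21 (C, w=90) cum 225
⇒ x* = 17
y-coordinate, sorted with cumulative weight:
  y=2 (D, w=40) cum 40
  y=10 (A, w=5) cum 45
  y=14 (B, w=90) cum 135  ← median
  y=14 (C, w=90) cum 225
⇒ y* = 14

(17, 14)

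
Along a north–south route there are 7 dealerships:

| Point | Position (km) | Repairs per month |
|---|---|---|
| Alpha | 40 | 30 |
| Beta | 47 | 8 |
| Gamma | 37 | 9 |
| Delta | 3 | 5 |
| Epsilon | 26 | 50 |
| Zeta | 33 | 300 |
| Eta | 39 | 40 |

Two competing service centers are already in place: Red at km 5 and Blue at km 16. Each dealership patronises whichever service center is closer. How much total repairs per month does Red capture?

The indifferent point is the midpoint (5+16)/2 = 10.5; dealerships left of it (closer to Red at 5) go to Red, those right go to Blue.
  Delta at 3 (w=5) → Red
  Epsilon at 26 (w=50) → Blue
  Zeta at 33 (w=300) → Blue
  Gamma at 37 (w=9) → Blue
  Eta at 39 (w=40) → Blue
  Alpha at 40 (w=30) → Blue
  Beta at 47 (w=8) → Blue
Red captures 5; Blue captures 437.

5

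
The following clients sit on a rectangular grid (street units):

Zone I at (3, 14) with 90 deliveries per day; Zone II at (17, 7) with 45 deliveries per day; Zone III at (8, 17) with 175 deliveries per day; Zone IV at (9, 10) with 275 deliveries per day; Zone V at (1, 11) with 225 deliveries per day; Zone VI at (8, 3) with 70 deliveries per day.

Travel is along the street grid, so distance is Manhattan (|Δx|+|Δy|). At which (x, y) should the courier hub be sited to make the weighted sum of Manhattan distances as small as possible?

Manhattan distance separates: Σwᵢ(|x−xᵢ|+|y−yᵢ|) = Σwᵢ|x−xᵢ| + Σwᵢ|y−yᵢ|, so x and y are optimised independently as 1-D weighted medians.
Total weight W = 880; half = 440.
x-coordinate, sorted with cumulative weight:
  x=1 (Zone V, w=225) cum 225
  x=3 (Zone I, w=90) cum 315
  x=8 (Zone III, w=175) cum 490  ← median
  x=8 (Zone VI, w=70) cum 560
  x=9 (Zone IV, w=275) cum 835
  x=17 (Zone II, w=45) cum 880
⇒ x* = 8
y-coordinate, sorted with cumulative weight:
  y=3 (Zone VI, w=70) cum 70
  y=7 (Zone II, w=45) cum 115
  y=10 (Zone IV, w=275) cum 390
  y=11 (Zone V, w=225) cum 615  ← median
  y=14 (Zone I, w=90) cum 705
  y=17 (Zone III, w=175) cum 880
⇒ y* = 11

(8, 11)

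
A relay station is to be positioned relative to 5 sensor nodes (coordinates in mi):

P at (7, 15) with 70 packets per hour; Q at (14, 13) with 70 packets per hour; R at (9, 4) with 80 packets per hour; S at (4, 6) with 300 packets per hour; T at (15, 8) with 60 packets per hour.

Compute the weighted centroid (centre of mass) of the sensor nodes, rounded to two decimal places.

The minimiser of Σwᵢ‖p−pᵢ‖² is the weighted centroid p* = (Σwᵢpᵢ)/(Σwᵢ).
Σwᵢ = 580.
Σwᵢxᵢ = 70·7 + 70·14 + 80·9 + 300·4 + 60·15 = 4290.
Σwᵢyᵢ = 70·15 + 70·13 + 80·4 + 300·6 + 60·8 = 4560.
x* = 4290/580 = 7.40, y* = 4560/580 = 7.86.

(7.40, 7.86)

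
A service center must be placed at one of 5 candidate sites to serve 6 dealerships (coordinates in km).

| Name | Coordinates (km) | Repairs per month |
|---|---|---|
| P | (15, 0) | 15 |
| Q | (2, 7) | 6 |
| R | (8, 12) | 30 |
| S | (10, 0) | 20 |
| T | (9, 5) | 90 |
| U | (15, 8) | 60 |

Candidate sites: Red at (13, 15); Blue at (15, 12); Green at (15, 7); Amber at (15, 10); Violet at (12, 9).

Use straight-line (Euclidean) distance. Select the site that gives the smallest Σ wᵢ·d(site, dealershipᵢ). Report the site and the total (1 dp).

Total weighted distance at each candidate:
  Red (13, 15): total = 2195.6
  Blue (15, 12): total = 1803.3
  Green (15, 7): total = 1242.3
  Amber (15, 10): total = 1495.0
  Violet (12, 9): total = 1177.6
Minimum is at Violet with total 1177.6 km.

Violet, total 1177.6 km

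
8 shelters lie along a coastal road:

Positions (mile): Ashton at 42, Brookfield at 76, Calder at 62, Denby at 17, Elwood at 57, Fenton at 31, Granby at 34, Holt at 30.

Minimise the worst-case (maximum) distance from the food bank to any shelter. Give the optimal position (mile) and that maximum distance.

The 1-center on a line is the midpoint of the two extreme points: leftmost at 17, rightmost at 76.
Optimal location = (17 + 76)/2 = 46.5; maximum distance = (76 − 17)/2 = 29.5.

location 46.5, max distance 29.5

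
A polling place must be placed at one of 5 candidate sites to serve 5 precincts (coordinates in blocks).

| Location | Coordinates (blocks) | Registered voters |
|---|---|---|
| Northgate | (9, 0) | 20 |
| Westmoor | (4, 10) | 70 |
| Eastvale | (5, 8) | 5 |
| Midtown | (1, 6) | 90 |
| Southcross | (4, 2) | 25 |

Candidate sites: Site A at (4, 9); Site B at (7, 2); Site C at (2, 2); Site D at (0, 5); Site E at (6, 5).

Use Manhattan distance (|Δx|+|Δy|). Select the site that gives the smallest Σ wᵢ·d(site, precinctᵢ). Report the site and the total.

Total weighted distance at each candidate:
  Site A (4, 9): total = 1075
  Site B (7, 2): total = 1865
  Site C (2, 2): total = 1425
  Site D (0, 5): total = 1305
  Site E (6, 5): total = 1335
Minimum is at Site A with total 1075 blocks.

Site A, total 1075 blocks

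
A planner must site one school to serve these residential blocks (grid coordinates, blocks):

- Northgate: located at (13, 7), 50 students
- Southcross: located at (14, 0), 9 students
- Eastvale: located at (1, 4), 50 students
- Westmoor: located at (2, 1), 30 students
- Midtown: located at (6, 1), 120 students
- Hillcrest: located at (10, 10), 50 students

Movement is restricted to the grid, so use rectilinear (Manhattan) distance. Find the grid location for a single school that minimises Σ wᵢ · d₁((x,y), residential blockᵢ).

Manhattan distance separates: Σwᵢ(|x−xᵢ|+|y−yᵢ|) = Σwᵢ|x−xᵢ| + Σwᵢ|y−yᵢ|, so x and y are optimised independently as 1-D weighted medians.
Total weight W = 309; half = 154.5.
x-coordinate, sorted with cumulative weight:
  x=1 (Eastvale, w=50) cum 50
  x=2 (Westmoor, w=30) cum 80
  x=6 (Midtown, w=120) cum 200  ← median
  x=10 (Hillcrest, w=50) cum 250
  x=13 (Northgate, w=50) cum 300
  x=14 (Southcross, w=9) cum 309
⇒ x* = 6
y-coordinate, sorted with cumulative weight:
  y=0 (Southcross, w=9) cum 9
  y=1 (Westmoor, w=30) cum 39
  y=1 (Midtown, w=120) cum 159  ← median
  y=4 (Eastvale, w=50) cum 209
  y=7 (Northgate, w=50) cum 259
  y=10 (Hillcrest, w=50) cum 309
⇒ y* = 1

(6, 1)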